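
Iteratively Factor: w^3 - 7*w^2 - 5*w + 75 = (w - 5)*(w^2 - 2*w - 15) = (w - 5)^2*(w + 3)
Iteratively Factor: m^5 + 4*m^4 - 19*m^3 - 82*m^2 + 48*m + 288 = (m + 3)*(m^4 + m^3 - 22*m^2 - 16*m + 96) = (m + 3)^2*(m^3 - 2*m^2 - 16*m + 32) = (m + 3)^2*(m + 4)*(m^2 - 6*m + 8) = (m - 4)*(m + 3)^2*(m + 4)*(m - 2)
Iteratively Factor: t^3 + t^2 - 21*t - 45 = (t + 3)*(t^2 - 2*t - 15) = (t - 5)*(t + 3)*(t + 3)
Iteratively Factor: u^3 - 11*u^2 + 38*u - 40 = (u - 2)*(u^2 - 9*u + 20) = (u - 5)*(u - 2)*(u - 4)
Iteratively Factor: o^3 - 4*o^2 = (o)*(o^2 - 4*o) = o^2*(o - 4)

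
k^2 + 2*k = k*(k + 2)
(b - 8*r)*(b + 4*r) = b^2 - 4*b*r - 32*r^2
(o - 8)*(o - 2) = o^2 - 10*o + 16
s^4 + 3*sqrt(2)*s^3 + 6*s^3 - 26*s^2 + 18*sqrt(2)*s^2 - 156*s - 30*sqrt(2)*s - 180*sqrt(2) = (s + 6)*(s - 3*sqrt(2))*(s + sqrt(2))*(s + 5*sqrt(2))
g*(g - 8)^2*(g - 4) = g^4 - 20*g^3 + 128*g^2 - 256*g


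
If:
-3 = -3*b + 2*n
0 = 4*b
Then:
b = 0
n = -3/2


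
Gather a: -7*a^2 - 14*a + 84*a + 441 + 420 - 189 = -7*a^2 + 70*a + 672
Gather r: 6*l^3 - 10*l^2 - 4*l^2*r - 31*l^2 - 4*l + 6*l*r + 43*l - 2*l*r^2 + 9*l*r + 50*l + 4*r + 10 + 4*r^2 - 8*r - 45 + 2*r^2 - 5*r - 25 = 6*l^3 - 41*l^2 + 89*l + r^2*(6 - 2*l) + r*(-4*l^2 + 15*l - 9) - 60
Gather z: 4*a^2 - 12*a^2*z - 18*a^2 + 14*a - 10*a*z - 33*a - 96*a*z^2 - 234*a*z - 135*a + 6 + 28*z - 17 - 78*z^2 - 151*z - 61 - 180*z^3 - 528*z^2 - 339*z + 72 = -14*a^2 - 154*a - 180*z^3 + z^2*(-96*a - 606) + z*(-12*a^2 - 244*a - 462)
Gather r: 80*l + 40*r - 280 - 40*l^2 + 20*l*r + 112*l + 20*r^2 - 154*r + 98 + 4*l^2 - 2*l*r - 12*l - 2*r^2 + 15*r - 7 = -36*l^2 + 180*l + 18*r^2 + r*(18*l - 99) - 189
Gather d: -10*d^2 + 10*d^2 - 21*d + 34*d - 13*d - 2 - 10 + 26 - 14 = 0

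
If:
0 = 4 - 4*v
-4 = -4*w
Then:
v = 1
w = 1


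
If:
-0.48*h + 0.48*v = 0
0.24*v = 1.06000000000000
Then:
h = 4.42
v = 4.42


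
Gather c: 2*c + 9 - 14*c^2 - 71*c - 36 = -14*c^2 - 69*c - 27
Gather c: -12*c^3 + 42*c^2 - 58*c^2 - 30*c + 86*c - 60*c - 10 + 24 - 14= -12*c^3 - 16*c^2 - 4*c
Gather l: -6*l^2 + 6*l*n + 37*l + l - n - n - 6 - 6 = -6*l^2 + l*(6*n + 38) - 2*n - 12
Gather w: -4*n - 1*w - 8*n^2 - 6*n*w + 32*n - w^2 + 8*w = -8*n^2 + 28*n - w^2 + w*(7 - 6*n)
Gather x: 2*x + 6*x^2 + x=6*x^2 + 3*x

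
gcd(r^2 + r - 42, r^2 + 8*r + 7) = r + 7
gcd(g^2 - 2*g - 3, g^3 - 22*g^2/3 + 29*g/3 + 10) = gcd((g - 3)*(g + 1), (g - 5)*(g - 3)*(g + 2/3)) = g - 3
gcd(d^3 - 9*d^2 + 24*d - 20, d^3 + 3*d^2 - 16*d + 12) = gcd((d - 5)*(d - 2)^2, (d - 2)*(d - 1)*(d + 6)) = d - 2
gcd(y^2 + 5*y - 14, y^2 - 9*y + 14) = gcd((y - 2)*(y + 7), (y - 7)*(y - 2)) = y - 2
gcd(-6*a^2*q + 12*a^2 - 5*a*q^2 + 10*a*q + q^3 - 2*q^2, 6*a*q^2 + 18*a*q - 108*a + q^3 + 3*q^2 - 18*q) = 1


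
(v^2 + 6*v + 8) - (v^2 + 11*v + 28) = -5*v - 20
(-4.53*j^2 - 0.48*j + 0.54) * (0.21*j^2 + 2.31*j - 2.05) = -0.9513*j^4 - 10.5651*j^3 + 8.2911*j^2 + 2.2314*j - 1.107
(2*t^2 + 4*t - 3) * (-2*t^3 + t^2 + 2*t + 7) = -4*t^5 - 6*t^4 + 14*t^3 + 19*t^2 + 22*t - 21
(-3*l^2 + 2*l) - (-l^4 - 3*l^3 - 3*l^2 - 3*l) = l^4 + 3*l^3 + 5*l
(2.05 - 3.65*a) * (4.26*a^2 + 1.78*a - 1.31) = -15.549*a^3 + 2.236*a^2 + 8.4305*a - 2.6855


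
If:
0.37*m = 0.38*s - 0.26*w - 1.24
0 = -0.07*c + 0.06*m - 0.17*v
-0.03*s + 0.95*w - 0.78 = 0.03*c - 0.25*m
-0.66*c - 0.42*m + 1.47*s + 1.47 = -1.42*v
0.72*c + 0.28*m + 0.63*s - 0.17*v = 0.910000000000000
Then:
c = 1.73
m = -4.02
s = 0.68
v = -2.13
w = 1.96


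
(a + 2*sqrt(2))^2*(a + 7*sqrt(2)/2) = a^3 + 15*sqrt(2)*a^2/2 + 36*a + 28*sqrt(2)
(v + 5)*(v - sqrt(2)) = v^2 - sqrt(2)*v + 5*v - 5*sqrt(2)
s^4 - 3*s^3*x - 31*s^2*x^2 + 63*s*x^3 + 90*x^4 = (s - 6*x)*(s - 3*x)*(s + x)*(s + 5*x)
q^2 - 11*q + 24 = (q - 8)*(q - 3)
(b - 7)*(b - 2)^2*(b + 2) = b^4 - 9*b^3 + 10*b^2 + 36*b - 56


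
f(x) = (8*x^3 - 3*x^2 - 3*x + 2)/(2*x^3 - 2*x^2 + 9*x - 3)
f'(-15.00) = -0.02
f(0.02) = -0.69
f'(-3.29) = -0.51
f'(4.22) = 0.29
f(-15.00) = 3.77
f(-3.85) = 2.69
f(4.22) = 3.59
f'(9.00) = 0.02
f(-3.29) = 2.43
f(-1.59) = 1.08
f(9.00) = 4.05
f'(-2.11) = -0.91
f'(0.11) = -1.78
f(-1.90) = 1.41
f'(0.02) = -1.07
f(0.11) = -0.81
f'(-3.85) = -0.39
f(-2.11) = 1.61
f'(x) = (-6*x^2 + 4*x - 9)*(8*x^3 - 3*x^2 - 3*x + 2)/(2*x^3 - 2*x^2 + 9*x - 3)^2 + (24*x^2 - 6*x - 3)/(2*x^3 - 2*x^2 + 9*x - 3)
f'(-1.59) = -1.12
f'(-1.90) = -1.00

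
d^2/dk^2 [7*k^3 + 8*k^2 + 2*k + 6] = 42*k + 16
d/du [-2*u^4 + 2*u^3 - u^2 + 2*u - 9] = -8*u^3 + 6*u^2 - 2*u + 2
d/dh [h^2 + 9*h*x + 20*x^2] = 2*h + 9*x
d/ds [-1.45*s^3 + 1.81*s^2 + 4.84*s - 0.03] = -4.35*s^2 + 3.62*s + 4.84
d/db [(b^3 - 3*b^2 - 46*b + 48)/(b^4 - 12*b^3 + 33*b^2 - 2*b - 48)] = (-b^4 - 10*b^3 + 39*b^2 - 36*b + 36)/(b^6 - 8*b^5 + 18*b^4 + 4*b^3 - 47*b^2 + 12*b + 36)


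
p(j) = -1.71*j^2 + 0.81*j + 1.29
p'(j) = 0.81 - 3.42*j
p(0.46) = 1.30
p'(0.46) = -0.76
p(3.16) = -13.23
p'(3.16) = -10.00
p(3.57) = -17.61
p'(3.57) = -11.40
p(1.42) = -1.01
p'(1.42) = -4.05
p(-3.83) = -26.90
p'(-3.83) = 13.91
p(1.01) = 0.36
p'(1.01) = -2.64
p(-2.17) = -8.52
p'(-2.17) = 8.23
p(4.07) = -23.74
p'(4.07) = -13.11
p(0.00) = 1.29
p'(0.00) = 0.81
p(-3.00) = -16.53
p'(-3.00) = 11.07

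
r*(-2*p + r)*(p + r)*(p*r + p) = -2*p^3*r^2 - 2*p^3*r - p^2*r^3 - p^2*r^2 + p*r^4 + p*r^3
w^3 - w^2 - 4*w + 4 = (w - 2)*(w - 1)*(w + 2)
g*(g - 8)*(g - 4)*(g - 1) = g^4 - 13*g^3 + 44*g^2 - 32*g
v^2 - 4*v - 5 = (v - 5)*(v + 1)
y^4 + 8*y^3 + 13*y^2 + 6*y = y*(y + 1)^2*(y + 6)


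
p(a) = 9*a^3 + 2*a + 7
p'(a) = 27*a^2 + 2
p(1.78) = 61.32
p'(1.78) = 87.55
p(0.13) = 7.28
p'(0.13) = 2.46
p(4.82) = 1024.46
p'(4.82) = 629.27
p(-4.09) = -616.94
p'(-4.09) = 453.66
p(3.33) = 345.99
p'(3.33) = 301.40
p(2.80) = 210.17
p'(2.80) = 213.68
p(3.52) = 406.57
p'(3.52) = 336.54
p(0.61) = 10.26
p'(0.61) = 12.05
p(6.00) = 1963.00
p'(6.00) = 974.00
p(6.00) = 1963.00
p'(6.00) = 974.00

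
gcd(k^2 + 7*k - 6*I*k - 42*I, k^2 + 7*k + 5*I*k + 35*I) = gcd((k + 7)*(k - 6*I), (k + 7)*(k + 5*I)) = k + 7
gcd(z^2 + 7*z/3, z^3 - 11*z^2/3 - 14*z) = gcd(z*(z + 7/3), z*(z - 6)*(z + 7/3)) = z^2 + 7*z/3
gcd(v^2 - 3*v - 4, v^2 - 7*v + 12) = v - 4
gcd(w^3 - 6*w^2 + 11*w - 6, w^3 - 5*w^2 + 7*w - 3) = w^2 - 4*w + 3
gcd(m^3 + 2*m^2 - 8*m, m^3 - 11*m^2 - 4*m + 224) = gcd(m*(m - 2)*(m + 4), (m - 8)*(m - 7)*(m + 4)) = m + 4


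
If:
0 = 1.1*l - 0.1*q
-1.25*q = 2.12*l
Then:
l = 0.00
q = 0.00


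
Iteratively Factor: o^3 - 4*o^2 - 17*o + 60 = (o - 5)*(o^2 + o - 12) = (o - 5)*(o + 4)*(o - 3)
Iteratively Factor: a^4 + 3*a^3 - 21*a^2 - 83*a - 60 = (a + 1)*(a^3 + 2*a^2 - 23*a - 60) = (a + 1)*(a + 3)*(a^2 - a - 20) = (a - 5)*(a + 1)*(a + 3)*(a + 4)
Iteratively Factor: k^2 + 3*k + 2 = (k + 2)*(k + 1)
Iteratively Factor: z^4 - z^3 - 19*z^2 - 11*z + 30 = (z - 5)*(z^3 + 4*z^2 + z - 6) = (z - 5)*(z + 2)*(z^2 + 2*z - 3) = (z - 5)*(z - 1)*(z + 2)*(z + 3)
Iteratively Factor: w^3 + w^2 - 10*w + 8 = (w - 2)*(w^2 + 3*w - 4) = (w - 2)*(w + 4)*(w - 1)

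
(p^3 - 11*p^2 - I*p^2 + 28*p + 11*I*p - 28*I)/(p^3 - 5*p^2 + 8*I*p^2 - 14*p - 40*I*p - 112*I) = (p^2 + p*(-4 - I) + 4*I)/(p^2 + p*(2 + 8*I) + 16*I)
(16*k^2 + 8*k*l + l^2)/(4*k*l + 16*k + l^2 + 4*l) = (4*k + l)/(l + 4)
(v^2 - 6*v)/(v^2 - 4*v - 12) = v/(v + 2)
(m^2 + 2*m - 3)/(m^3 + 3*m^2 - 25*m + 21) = (m + 3)/(m^2 + 4*m - 21)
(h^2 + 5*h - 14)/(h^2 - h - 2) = (h + 7)/(h + 1)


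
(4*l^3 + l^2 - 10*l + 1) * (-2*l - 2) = -8*l^4 - 10*l^3 + 18*l^2 + 18*l - 2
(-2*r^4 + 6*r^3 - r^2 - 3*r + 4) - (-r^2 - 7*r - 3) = -2*r^4 + 6*r^3 + 4*r + 7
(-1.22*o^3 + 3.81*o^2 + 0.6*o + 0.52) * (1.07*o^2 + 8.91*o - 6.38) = -1.3054*o^5 - 6.7935*o^4 + 42.3727*o^3 - 18.4054*o^2 + 0.805200000000001*o - 3.3176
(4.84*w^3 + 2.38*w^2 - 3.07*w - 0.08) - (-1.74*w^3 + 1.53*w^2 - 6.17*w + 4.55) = 6.58*w^3 + 0.85*w^2 + 3.1*w - 4.63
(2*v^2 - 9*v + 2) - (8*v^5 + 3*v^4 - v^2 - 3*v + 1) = -8*v^5 - 3*v^4 + 3*v^2 - 6*v + 1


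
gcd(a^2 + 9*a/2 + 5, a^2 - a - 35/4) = a + 5/2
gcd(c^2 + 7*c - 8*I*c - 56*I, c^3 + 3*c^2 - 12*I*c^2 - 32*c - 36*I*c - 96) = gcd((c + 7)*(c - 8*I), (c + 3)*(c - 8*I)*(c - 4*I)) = c - 8*I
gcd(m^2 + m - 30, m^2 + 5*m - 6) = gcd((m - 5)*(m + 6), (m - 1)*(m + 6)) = m + 6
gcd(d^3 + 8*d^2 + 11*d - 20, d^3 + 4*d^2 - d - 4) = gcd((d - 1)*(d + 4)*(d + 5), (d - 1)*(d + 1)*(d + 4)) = d^2 + 3*d - 4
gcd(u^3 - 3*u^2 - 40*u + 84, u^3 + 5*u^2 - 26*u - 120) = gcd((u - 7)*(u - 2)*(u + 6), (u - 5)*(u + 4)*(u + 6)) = u + 6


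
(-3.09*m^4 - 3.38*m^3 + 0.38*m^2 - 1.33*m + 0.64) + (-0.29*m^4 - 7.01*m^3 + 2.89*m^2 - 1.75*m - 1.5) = -3.38*m^4 - 10.39*m^3 + 3.27*m^2 - 3.08*m - 0.86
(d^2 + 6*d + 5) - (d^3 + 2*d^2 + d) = -d^3 - d^2 + 5*d + 5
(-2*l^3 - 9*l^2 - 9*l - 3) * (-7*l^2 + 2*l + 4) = 14*l^5 + 59*l^4 + 37*l^3 - 33*l^2 - 42*l - 12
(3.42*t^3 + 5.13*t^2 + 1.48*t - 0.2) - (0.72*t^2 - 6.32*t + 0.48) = 3.42*t^3 + 4.41*t^2 + 7.8*t - 0.68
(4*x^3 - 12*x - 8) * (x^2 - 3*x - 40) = 4*x^5 - 12*x^4 - 172*x^3 + 28*x^2 + 504*x + 320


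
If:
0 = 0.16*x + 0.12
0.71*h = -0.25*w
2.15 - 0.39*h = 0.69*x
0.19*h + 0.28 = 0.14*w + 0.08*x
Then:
No Solution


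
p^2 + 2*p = p*(p + 2)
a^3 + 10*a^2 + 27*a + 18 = (a + 1)*(a + 3)*(a + 6)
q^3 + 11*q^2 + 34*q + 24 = (q + 1)*(q + 4)*(q + 6)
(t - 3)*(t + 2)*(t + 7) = t^3 + 6*t^2 - 13*t - 42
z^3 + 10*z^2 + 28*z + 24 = (z + 2)^2*(z + 6)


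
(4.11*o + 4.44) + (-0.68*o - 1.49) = 3.43*o + 2.95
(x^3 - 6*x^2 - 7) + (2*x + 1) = x^3 - 6*x^2 + 2*x - 6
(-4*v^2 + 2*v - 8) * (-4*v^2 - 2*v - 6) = 16*v^4 + 52*v^2 + 4*v + 48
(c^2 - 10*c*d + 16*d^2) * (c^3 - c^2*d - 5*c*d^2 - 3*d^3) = c^5 - 11*c^4*d + 21*c^3*d^2 + 31*c^2*d^3 - 50*c*d^4 - 48*d^5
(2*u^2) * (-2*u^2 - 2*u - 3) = -4*u^4 - 4*u^3 - 6*u^2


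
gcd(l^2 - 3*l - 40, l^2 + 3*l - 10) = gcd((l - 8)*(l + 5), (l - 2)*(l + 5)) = l + 5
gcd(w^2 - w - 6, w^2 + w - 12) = w - 3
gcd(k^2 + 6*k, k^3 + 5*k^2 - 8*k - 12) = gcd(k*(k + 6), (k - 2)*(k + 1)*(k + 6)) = k + 6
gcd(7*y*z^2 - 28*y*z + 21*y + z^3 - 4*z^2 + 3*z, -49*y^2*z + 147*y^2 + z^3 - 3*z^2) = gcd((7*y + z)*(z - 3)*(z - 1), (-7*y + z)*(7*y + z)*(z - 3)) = 7*y*z - 21*y + z^2 - 3*z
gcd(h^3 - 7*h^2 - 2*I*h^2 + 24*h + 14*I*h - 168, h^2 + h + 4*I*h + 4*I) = h + 4*I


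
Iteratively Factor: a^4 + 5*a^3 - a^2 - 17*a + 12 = (a + 3)*(a^3 + 2*a^2 - 7*a + 4) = (a + 3)*(a + 4)*(a^2 - 2*a + 1) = (a - 1)*(a + 3)*(a + 4)*(a - 1)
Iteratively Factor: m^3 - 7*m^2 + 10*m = (m)*(m^2 - 7*m + 10) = m*(m - 5)*(m - 2)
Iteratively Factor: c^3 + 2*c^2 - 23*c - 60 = (c + 4)*(c^2 - 2*c - 15) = (c - 5)*(c + 4)*(c + 3)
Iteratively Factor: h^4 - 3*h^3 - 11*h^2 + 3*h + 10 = (h + 2)*(h^3 - 5*h^2 - h + 5) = (h + 1)*(h + 2)*(h^2 - 6*h + 5) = (h - 1)*(h + 1)*(h + 2)*(h - 5)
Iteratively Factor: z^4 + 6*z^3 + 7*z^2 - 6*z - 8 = (z - 1)*(z^3 + 7*z^2 + 14*z + 8) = (z - 1)*(z + 1)*(z^2 + 6*z + 8) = (z - 1)*(z + 1)*(z + 4)*(z + 2)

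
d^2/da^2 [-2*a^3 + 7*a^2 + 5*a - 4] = 14 - 12*a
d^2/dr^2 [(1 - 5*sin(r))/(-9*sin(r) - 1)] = 14*(9*sin(r)^2 - sin(r) - 18)/(9*sin(r) + 1)^3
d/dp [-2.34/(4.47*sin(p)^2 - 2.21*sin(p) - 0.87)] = (20.9196*sin(p) - 5.1714)*cos(p)/(-4.47*sin(p)^2 + 2.21*sin(p) + 0.87)^2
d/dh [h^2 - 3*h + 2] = 2*h - 3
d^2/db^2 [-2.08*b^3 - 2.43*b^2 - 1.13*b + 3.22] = -12.48*b - 4.86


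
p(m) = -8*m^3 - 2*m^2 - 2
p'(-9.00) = -1908.00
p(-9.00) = 5668.00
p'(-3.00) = -204.00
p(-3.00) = 196.00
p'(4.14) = -427.91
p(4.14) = -603.94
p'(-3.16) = -227.01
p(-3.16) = 230.46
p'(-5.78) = -778.68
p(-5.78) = 1475.99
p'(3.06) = -236.97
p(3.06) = -249.95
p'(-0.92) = -16.63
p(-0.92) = 2.54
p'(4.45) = -493.06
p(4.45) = -746.57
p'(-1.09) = -24.15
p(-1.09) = 5.98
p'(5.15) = -657.14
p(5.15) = -1147.77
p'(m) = -24*m^2 - 4*m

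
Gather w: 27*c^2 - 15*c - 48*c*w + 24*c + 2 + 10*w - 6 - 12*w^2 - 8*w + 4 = 27*c^2 + 9*c - 12*w^2 + w*(2 - 48*c)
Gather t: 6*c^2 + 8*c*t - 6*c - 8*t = 6*c^2 - 6*c + t*(8*c - 8)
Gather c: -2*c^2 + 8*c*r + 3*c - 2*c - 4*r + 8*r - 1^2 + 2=-2*c^2 + c*(8*r + 1) + 4*r + 1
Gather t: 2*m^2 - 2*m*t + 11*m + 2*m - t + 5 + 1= 2*m^2 + 13*m + t*(-2*m - 1) + 6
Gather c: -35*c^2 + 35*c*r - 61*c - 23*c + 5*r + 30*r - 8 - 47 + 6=-35*c^2 + c*(35*r - 84) + 35*r - 49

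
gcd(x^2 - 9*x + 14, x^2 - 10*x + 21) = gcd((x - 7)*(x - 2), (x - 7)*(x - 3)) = x - 7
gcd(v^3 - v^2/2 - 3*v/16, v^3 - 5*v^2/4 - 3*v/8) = v^2 + v/4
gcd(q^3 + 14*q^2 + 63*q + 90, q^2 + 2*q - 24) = q + 6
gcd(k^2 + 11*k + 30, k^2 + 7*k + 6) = k + 6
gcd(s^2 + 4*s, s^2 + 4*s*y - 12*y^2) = 1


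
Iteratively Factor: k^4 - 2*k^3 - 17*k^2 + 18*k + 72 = (k + 3)*(k^3 - 5*k^2 - 2*k + 24) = (k + 2)*(k + 3)*(k^2 - 7*k + 12) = (k - 4)*(k + 2)*(k + 3)*(k - 3)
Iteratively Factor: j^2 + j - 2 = (j + 2)*(j - 1)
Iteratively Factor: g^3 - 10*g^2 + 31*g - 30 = (g - 2)*(g^2 - 8*g + 15) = (g - 3)*(g - 2)*(g - 5)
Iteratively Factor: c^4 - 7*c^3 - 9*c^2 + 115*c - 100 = (c - 5)*(c^3 - 2*c^2 - 19*c + 20) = (c - 5)^2*(c^2 + 3*c - 4) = (c - 5)^2*(c - 1)*(c + 4)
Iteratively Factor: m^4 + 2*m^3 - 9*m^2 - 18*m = (m + 2)*(m^3 - 9*m) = (m + 2)*(m + 3)*(m^2 - 3*m) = (m - 3)*(m + 2)*(m + 3)*(m)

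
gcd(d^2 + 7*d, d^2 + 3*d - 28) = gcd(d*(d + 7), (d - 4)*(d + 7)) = d + 7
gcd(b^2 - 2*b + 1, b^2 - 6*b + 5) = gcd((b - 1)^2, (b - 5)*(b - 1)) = b - 1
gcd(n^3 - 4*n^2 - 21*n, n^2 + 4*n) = n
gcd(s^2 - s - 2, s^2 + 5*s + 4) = s + 1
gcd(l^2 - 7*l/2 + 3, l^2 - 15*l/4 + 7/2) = l - 2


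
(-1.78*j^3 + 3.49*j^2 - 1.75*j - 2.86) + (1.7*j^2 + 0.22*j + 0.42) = -1.78*j^3 + 5.19*j^2 - 1.53*j - 2.44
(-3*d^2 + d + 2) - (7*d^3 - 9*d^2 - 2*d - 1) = -7*d^3 + 6*d^2 + 3*d + 3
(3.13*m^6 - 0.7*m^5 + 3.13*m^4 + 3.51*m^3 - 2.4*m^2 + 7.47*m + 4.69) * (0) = 0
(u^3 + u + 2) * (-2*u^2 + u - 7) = -2*u^5 + u^4 - 9*u^3 - 3*u^2 - 5*u - 14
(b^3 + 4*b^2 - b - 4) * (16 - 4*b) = -4*b^4 + 68*b^2 - 64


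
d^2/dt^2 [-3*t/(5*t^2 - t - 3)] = 6*(t*(10*t - 1)^2 + (15*t - 1)*(-5*t^2 + t + 3))/(-5*t^2 + t + 3)^3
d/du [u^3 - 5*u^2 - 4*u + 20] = 3*u^2 - 10*u - 4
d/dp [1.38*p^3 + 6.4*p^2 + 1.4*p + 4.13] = 4.14*p^2 + 12.8*p + 1.4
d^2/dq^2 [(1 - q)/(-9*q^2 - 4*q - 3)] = 2*((5 - 27*q)*(9*q^2 + 4*q + 3) + 4*(q - 1)*(9*q + 2)^2)/(9*q^2 + 4*q + 3)^3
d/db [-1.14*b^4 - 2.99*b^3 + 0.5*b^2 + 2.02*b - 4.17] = -4.56*b^3 - 8.97*b^2 + 1.0*b + 2.02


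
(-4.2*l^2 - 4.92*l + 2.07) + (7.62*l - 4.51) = -4.2*l^2 + 2.7*l - 2.44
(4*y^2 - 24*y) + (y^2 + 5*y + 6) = 5*y^2 - 19*y + 6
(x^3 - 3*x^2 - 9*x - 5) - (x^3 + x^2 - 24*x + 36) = -4*x^2 + 15*x - 41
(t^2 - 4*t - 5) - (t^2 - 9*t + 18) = 5*t - 23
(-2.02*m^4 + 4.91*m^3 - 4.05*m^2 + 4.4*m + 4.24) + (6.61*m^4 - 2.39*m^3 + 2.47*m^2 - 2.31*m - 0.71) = 4.59*m^4 + 2.52*m^3 - 1.58*m^2 + 2.09*m + 3.53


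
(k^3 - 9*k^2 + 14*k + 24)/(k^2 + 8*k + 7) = (k^2 - 10*k + 24)/(k + 7)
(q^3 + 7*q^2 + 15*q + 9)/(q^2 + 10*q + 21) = (q^2 + 4*q + 3)/(q + 7)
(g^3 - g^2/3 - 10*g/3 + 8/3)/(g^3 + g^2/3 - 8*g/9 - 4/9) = 3*(3*g^2 + 2*g - 8)/(9*g^2 + 12*g + 4)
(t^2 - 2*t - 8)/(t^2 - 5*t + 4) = (t + 2)/(t - 1)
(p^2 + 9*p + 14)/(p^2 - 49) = (p + 2)/(p - 7)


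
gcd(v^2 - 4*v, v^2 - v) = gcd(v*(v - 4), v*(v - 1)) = v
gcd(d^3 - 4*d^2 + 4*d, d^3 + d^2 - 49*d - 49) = 1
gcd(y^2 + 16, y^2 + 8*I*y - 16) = y + 4*I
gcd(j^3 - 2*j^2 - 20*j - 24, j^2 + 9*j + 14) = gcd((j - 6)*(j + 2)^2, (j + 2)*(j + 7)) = j + 2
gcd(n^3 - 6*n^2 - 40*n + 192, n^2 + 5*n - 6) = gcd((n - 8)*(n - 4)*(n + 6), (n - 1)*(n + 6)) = n + 6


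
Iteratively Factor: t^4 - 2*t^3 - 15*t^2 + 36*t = (t - 3)*(t^3 + t^2 - 12*t) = (t - 3)^2*(t^2 + 4*t) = t*(t - 3)^2*(t + 4)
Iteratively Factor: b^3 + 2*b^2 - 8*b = (b)*(b^2 + 2*b - 8) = b*(b - 2)*(b + 4)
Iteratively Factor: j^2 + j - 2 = (j + 2)*(j - 1)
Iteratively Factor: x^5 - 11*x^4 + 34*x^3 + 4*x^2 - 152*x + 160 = (x - 2)*(x^4 - 9*x^3 + 16*x^2 + 36*x - 80) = (x - 5)*(x - 2)*(x^3 - 4*x^2 - 4*x + 16) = (x - 5)*(x - 4)*(x - 2)*(x^2 - 4) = (x - 5)*(x - 4)*(x - 2)^2*(x + 2)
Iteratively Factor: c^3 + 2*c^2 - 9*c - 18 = (c + 3)*(c^2 - c - 6) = (c + 2)*(c + 3)*(c - 3)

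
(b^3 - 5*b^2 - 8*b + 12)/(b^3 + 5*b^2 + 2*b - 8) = (b - 6)/(b + 4)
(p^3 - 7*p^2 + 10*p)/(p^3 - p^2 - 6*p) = (-p^2 + 7*p - 10)/(-p^2 + p + 6)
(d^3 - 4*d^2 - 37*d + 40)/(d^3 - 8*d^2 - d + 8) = (d + 5)/(d + 1)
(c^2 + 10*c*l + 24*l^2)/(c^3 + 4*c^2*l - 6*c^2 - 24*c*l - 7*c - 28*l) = (c + 6*l)/(c^2 - 6*c - 7)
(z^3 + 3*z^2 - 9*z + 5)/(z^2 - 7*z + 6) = (z^2 + 4*z - 5)/(z - 6)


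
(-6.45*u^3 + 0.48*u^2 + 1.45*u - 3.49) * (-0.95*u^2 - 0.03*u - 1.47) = 6.1275*u^5 - 0.2625*u^4 + 8.0896*u^3 + 2.5664*u^2 - 2.0268*u + 5.1303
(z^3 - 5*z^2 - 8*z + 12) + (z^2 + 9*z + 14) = z^3 - 4*z^2 + z + 26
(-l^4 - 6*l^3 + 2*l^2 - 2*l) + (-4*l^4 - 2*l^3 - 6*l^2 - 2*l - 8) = -5*l^4 - 8*l^3 - 4*l^2 - 4*l - 8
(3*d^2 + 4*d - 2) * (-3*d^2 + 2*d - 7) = -9*d^4 - 6*d^3 - 7*d^2 - 32*d + 14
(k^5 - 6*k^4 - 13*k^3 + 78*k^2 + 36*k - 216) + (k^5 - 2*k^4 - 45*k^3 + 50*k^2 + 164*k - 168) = 2*k^5 - 8*k^4 - 58*k^3 + 128*k^2 + 200*k - 384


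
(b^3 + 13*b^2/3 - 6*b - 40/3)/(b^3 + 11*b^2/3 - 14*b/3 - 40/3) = (3*b^2 + 19*b + 20)/(3*b^2 + 17*b + 20)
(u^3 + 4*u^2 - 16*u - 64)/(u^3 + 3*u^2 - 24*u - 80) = (u - 4)/(u - 5)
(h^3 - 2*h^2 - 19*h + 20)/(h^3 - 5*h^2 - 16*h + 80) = (h - 1)/(h - 4)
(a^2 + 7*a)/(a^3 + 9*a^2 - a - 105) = a/(a^2 + 2*a - 15)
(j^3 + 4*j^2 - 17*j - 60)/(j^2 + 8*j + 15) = j - 4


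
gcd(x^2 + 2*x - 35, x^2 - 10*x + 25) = x - 5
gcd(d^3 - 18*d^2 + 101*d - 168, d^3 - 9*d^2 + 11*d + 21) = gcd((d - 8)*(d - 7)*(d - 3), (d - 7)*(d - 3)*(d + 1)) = d^2 - 10*d + 21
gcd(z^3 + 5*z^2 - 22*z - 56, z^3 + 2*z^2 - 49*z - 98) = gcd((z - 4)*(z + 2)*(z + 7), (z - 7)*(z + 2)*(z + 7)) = z^2 + 9*z + 14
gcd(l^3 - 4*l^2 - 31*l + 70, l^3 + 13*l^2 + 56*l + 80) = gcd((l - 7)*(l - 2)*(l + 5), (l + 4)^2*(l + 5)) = l + 5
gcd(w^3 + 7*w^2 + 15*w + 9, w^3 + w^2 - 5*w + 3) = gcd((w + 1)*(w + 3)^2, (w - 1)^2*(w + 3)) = w + 3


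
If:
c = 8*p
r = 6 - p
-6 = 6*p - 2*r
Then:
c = 6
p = 3/4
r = 21/4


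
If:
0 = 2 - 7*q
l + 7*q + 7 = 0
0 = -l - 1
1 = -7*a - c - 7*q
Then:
No Solution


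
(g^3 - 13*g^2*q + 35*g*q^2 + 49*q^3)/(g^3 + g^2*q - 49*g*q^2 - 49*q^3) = (g - 7*q)/(g + 7*q)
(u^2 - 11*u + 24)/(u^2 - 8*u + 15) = (u - 8)/(u - 5)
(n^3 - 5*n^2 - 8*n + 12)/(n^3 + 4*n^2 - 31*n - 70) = (n^2 - 7*n + 6)/(n^2 + 2*n - 35)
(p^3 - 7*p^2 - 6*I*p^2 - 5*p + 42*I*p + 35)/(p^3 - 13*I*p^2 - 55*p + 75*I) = (p^2 - p*(7 + I) + 7*I)/(p^2 - 8*I*p - 15)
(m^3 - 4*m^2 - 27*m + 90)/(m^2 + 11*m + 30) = (m^2 - 9*m + 18)/(m + 6)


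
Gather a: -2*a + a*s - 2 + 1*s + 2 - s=a*(s - 2)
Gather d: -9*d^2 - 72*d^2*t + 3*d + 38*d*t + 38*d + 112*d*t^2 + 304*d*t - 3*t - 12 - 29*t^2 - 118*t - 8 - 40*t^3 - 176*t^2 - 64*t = d^2*(-72*t - 9) + d*(112*t^2 + 342*t + 41) - 40*t^3 - 205*t^2 - 185*t - 20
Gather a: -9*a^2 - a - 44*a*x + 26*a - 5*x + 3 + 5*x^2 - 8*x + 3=-9*a^2 + a*(25 - 44*x) + 5*x^2 - 13*x + 6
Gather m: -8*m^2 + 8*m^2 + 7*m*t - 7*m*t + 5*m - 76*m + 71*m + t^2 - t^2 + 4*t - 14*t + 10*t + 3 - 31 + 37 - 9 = 0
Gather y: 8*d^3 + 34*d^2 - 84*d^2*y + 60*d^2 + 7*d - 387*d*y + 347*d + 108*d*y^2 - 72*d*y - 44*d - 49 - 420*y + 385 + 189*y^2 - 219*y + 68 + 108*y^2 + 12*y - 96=8*d^3 + 94*d^2 + 310*d + y^2*(108*d + 297) + y*(-84*d^2 - 459*d - 627) + 308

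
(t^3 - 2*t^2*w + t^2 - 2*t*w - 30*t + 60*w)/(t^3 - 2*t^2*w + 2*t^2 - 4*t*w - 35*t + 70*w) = (t + 6)/(t + 7)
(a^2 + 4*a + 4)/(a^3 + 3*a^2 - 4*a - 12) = (a + 2)/(a^2 + a - 6)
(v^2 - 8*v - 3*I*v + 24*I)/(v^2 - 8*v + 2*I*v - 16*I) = (v - 3*I)/(v + 2*I)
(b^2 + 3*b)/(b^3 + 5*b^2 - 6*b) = (b + 3)/(b^2 + 5*b - 6)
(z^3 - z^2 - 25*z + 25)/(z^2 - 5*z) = z + 4 - 5/z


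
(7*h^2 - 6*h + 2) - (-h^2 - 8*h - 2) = 8*h^2 + 2*h + 4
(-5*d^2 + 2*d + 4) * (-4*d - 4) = 20*d^3 + 12*d^2 - 24*d - 16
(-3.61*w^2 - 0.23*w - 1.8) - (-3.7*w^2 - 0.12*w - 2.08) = 0.0900000000000003*w^2 - 0.11*w + 0.28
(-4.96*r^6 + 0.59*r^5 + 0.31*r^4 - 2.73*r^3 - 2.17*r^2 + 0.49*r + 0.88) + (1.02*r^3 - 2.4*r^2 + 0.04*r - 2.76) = -4.96*r^6 + 0.59*r^5 + 0.31*r^4 - 1.71*r^3 - 4.57*r^2 + 0.53*r - 1.88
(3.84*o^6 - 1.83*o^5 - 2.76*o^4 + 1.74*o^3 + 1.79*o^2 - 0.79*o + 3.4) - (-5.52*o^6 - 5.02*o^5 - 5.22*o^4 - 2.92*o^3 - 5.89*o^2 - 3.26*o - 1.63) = 9.36*o^6 + 3.19*o^5 + 2.46*o^4 + 4.66*o^3 + 7.68*o^2 + 2.47*o + 5.03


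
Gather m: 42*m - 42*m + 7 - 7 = 0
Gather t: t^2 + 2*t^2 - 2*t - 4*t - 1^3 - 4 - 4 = 3*t^2 - 6*t - 9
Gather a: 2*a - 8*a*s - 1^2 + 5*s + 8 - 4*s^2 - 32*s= a*(2 - 8*s) - 4*s^2 - 27*s + 7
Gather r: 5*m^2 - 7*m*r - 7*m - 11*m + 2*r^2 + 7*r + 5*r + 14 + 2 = 5*m^2 - 18*m + 2*r^2 + r*(12 - 7*m) + 16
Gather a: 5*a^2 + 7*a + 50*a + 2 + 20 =5*a^2 + 57*a + 22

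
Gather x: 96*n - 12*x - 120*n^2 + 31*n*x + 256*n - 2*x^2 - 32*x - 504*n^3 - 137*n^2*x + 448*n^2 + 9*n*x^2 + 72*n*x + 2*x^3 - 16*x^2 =-504*n^3 + 328*n^2 + 352*n + 2*x^3 + x^2*(9*n - 18) + x*(-137*n^2 + 103*n - 44)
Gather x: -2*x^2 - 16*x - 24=-2*x^2 - 16*x - 24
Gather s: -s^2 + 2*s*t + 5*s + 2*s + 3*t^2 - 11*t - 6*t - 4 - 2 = -s^2 + s*(2*t + 7) + 3*t^2 - 17*t - 6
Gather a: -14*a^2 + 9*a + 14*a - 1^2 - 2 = -14*a^2 + 23*a - 3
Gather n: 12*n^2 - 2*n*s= 12*n^2 - 2*n*s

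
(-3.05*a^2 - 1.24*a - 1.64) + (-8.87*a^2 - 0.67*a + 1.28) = -11.92*a^2 - 1.91*a - 0.36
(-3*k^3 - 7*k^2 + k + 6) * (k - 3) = -3*k^4 + 2*k^3 + 22*k^2 + 3*k - 18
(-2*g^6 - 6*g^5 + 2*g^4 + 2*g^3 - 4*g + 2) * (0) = 0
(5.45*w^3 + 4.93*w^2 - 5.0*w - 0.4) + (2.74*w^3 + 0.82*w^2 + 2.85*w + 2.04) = 8.19*w^3 + 5.75*w^2 - 2.15*w + 1.64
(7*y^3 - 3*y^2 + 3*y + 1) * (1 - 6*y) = -42*y^4 + 25*y^3 - 21*y^2 - 3*y + 1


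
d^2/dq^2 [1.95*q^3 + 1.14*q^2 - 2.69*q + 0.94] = 11.7*q + 2.28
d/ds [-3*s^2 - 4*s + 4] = -6*s - 4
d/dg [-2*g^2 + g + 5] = 1 - 4*g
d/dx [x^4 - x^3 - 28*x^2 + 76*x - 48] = 4*x^3 - 3*x^2 - 56*x + 76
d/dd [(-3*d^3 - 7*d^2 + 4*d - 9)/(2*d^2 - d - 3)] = (-6*d^4 + 6*d^3 + 26*d^2 + 78*d - 21)/(4*d^4 - 4*d^3 - 11*d^2 + 6*d + 9)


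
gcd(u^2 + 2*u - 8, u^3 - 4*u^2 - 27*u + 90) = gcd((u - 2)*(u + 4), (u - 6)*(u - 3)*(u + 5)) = 1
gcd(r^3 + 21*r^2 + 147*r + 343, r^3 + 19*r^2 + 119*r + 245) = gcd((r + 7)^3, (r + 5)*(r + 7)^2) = r^2 + 14*r + 49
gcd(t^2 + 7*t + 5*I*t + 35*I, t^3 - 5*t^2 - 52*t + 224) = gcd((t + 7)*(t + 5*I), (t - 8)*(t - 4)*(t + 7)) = t + 7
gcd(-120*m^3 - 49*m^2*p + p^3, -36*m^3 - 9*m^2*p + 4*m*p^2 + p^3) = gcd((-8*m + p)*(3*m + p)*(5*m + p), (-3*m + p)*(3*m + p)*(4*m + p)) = 3*m + p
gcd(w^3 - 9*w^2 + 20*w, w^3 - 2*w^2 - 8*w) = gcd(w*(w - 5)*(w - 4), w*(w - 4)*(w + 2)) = w^2 - 4*w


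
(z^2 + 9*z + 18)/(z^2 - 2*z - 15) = (z + 6)/(z - 5)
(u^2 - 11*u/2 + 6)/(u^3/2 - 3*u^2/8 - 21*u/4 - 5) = 4*(2*u - 3)/(4*u^2 + 13*u + 10)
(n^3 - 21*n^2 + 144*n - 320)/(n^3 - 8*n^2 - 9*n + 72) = (n^2 - 13*n + 40)/(n^2 - 9)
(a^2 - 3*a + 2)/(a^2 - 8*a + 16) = (a^2 - 3*a + 2)/(a^2 - 8*a + 16)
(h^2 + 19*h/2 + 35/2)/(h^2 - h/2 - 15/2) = (h + 7)/(h - 3)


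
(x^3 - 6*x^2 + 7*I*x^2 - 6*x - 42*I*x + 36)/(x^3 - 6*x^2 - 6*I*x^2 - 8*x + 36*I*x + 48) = (x^2 + 7*I*x - 6)/(x^2 - 6*I*x - 8)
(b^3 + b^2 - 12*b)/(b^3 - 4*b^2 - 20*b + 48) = b*(b - 3)/(b^2 - 8*b + 12)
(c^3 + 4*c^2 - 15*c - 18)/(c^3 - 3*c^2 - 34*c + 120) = (c^2 - 2*c - 3)/(c^2 - 9*c + 20)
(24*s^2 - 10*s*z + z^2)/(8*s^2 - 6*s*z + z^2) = (-6*s + z)/(-2*s + z)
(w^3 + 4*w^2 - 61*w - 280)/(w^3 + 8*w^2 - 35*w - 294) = (w^2 - 3*w - 40)/(w^2 + w - 42)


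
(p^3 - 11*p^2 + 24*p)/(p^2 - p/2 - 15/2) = 2*p*(p - 8)/(2*p + 5)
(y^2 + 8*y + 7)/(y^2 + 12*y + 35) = (y + 1)/(y + 5)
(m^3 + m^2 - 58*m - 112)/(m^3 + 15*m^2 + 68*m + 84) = (m - 8)/(m + 6)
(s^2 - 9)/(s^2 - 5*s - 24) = (s - 3)/(s - 8)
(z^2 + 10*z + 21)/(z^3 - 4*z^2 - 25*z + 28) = (z^2 + 10*z + 21)/(z^3 - 4*z^2 - 25*z + 28)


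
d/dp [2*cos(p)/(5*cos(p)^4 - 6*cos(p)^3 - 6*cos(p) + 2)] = 2*(15*(1 - cos(2*p))^2/4 - 9*cos(p) + 15*cos(2*p) - 3*cos(3*p) - 2)*sin(p)/(5*cos(p)^4 - 6*cos(p)^3 - 6*cos(p) + 2)^2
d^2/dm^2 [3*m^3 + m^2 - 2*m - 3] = 18*m + 2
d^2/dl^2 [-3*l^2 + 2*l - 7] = -6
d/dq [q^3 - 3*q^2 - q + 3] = 3*q^2 - 6*q - 1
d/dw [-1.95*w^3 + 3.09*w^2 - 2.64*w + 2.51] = -5.85*w^2 + 6.18*w - 2.64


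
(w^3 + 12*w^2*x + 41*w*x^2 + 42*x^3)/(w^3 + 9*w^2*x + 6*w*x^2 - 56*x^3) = (-w^2 - 5*w*x - 6*x^2)/(-w^2 - 2*w*x + 8*x^2)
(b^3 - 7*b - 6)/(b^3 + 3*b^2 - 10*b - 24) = (b + 1)/(b + 4)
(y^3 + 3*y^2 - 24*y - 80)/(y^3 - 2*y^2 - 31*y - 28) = (y^2 - y - 20)/(y^2 - 6*y - 7)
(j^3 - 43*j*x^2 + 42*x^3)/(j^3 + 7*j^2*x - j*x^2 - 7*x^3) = (j - 6*x)/(j + x)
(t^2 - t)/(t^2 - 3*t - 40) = t*(1 - t)/(-t^2 + 3*t + 40)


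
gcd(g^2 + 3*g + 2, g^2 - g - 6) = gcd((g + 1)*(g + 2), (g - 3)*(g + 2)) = g + 2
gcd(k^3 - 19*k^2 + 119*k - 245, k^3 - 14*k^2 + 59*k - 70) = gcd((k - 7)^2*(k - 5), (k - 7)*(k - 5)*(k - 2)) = k^2 - 12*k + 35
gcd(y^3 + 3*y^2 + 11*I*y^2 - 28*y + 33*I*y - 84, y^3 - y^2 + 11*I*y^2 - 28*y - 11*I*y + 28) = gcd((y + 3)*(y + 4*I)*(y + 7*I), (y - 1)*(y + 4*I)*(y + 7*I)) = y^2 + 11*I*y - 28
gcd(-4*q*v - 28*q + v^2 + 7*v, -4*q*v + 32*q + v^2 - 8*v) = 4*q - v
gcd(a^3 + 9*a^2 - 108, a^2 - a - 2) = 1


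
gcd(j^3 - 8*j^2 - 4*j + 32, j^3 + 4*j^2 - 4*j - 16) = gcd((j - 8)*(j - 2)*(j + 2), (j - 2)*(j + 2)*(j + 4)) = j^2 - 4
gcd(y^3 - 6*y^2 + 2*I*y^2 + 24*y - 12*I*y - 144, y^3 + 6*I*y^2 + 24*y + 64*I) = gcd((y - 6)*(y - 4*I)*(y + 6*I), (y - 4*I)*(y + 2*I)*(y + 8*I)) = y - 4*I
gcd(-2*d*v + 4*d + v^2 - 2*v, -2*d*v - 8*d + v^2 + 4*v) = -2*d + v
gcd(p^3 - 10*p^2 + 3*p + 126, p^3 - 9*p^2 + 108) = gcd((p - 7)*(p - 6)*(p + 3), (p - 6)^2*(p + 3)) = p^2 - 3*p - 18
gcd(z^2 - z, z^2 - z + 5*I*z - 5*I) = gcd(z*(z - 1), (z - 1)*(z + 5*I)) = z - 1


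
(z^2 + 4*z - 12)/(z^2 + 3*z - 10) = (z + 6)/(z + 5)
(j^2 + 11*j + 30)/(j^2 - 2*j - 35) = (j + 6)/(j - 7)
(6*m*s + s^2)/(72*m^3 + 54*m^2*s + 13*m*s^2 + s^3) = s/(12*m^2 + 7*m*s + s^2)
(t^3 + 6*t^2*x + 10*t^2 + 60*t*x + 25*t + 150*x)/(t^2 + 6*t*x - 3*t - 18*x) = (t^2 + 10*t + 25)/(t - 3)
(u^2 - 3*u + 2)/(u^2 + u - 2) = (u - 2)/(u + 2)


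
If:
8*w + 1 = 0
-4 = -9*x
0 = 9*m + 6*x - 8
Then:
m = 16/27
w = -1/8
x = 4/9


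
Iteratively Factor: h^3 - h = (h + 1)*(h^2 - h) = (h - 1)*(h + 1)*(h)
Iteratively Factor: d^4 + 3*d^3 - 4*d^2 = (d + 4)*(d^3 - d^2) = d*(d + 4)*(d^2 - d) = d*(d - 1)*(d + 4)*(d)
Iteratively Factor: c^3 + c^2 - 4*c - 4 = (c + 2)*(c^2 - c - 2) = (c + 1)*(c + 2)*(c - 2)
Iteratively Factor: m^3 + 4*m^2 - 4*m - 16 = (m + 4)*(m^2 - 4) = (m - 2)*(m + 4)*(m + 2)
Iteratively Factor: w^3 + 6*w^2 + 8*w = (w + 2)*(w^2 + 4*w) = w*(w + 2)*(w + 4)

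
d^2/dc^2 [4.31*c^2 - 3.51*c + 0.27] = 8.62000000000000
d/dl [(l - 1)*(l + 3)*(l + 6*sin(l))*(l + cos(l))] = -(l - 1)*(l + 3)*(l + 6*sin(l))*(sin(l) - 1) + (l - 1)*(l + 3)*(l + cos(l))*(6*cos(l) + 1) + (l - 1)*(l + 6*sin(l))*(l + cos(l)) + (l + 3)*(l + 6*sin(l))*(l + cos(l))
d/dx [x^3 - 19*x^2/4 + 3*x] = 3*x^2 - 19*x/2 + 3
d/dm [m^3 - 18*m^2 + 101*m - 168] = 3*m^2 - 36*m + 101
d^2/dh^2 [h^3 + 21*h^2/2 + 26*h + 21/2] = 6*h + 21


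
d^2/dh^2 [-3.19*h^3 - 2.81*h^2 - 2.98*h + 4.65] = -19.14*h - 5.62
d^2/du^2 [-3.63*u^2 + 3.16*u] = -7.26000000000000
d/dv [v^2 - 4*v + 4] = 2*v - 4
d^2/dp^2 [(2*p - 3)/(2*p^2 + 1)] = 4*(8*p^2*(2*p - 3) + 3*(1 - 2*p)*(2*p^2 + 1))/(2*p^2 + 1)^3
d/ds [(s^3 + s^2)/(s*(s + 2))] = (s^2 + 4*s + 2)/(s^2 + 4*s + 4)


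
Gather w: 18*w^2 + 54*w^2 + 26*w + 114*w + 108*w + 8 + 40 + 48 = 72*w^2 + 248*w + 96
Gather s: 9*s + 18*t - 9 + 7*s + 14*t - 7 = 16*s + 32*t - 16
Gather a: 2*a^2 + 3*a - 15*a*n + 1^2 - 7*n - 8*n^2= 2*a^2 + a*(3 - 15*n) - 8*n^2 - 7*n + 1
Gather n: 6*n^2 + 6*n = 6*n^2 + 6*n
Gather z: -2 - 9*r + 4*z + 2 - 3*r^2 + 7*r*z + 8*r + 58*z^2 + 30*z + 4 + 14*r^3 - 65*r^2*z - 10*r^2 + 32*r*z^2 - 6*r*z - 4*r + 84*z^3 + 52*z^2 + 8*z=14*r^3 - 13*r^2 - 5*r + 84*z^3 + z^2*(32*r + 110) + z*(-65*r^2 + r + 42) + 4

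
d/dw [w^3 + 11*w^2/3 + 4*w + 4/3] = 3*w^2 + 22*w/3 + 4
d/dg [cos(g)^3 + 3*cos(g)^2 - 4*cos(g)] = (-3*cos(g)^2 - 6*cos(g) + 4)*sin(g)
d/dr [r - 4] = 1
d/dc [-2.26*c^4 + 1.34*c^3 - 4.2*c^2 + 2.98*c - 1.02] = -9.04*c^3 + 4.02*c^2 - 8.4*c + 2.98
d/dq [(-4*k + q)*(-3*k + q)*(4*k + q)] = -16*k^2 - 6*k*q + 3*q^2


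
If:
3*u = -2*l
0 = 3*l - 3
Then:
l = 1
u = -2/3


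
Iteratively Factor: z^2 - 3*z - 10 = (z + 2)*(z - 5)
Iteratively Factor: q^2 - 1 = (q + 1)*(q - 1)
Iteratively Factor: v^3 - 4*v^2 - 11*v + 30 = (v + 3)*(v^2 - 7*v + 10) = (v - 2)*(v + 3)*(v - 5)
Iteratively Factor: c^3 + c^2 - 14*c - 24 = (c + 2)*(c^2 - c - 12) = (c + 2)*(c + 3)*(c - 4)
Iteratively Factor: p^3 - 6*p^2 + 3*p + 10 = (p - 2)*(p^2 - 4*p - 5) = (p - 2)*(p + 1)*(p - 5)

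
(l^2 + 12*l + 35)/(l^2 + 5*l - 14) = (l + 5)/(l - 2)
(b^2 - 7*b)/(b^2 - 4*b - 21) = b/(b + 3)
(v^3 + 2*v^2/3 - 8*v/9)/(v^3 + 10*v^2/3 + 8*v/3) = (v - 2/3)/(v + 2)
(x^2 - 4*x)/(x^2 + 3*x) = (x - 4)/(x + 3)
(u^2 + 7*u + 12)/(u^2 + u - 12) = (u + 3)/(u - 3)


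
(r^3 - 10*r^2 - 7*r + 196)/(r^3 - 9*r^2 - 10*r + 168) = (r - 7)/(r - 6)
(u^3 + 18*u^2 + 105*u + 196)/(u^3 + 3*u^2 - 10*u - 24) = (u^2 + 14*u + 49)/(u^2 - u - 6)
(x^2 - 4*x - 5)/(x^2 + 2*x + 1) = (x - 5)/(x + 1)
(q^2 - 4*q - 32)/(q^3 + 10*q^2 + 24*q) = (q - 8)/(q*(q + 6))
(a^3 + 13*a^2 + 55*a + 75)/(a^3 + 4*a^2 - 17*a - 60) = (a + 5)/(a - 4)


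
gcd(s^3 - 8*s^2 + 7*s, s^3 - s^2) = s^2 - s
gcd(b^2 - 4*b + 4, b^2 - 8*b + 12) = b - 2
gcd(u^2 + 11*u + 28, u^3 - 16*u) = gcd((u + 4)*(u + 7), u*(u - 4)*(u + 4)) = u + 4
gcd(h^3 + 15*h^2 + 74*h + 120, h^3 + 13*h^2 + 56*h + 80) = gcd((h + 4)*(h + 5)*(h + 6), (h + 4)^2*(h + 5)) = h^2 + 9*h + 20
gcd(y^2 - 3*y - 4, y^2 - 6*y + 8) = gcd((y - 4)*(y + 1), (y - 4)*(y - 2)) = y - 4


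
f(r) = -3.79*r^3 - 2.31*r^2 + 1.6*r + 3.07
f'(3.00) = -114.59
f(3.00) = -115.25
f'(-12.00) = -1580.24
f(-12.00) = 6200.35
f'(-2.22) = -44.18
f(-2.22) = 29.60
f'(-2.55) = -60.55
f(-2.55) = 46.81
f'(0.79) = -9.15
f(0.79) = 1.02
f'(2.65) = -90.49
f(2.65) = -79.44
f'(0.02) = 1.50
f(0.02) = 3.10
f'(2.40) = -74.98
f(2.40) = -58.79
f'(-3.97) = -159.26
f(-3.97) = 197.45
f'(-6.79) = -491.23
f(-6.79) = 1072.15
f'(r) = -11.37*r^2 - 4.62*r + 1.6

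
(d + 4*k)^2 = d^2 + 8*d*k + 16*k^2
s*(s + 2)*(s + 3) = s^3 + 5*s^2 + 6*s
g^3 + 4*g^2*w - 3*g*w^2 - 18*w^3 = (g - 2*w)*(g + 3*w)^2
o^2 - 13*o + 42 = (o - 7)*(o - 6)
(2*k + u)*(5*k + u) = 10*k^2 + 7*k*u + u^2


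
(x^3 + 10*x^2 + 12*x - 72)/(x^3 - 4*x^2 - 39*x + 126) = (x^2 + 4*x - 12)/(x^2 - 10*x + 21)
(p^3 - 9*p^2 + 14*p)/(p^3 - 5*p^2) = (p^2 - 9*p + 14)/(p*(p - 5))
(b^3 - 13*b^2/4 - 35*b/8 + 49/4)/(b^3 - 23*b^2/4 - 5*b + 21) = (b - 7/2)/(b - 6)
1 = 1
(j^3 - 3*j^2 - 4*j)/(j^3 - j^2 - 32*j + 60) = j*(j^2 - 3*j - 4)/(j^3 - j^2 - 32*j + 60)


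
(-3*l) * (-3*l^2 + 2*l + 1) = 9*l^3 - 6*l^2 - 3*l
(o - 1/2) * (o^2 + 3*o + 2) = o^3 + 5*o^2/2 + o/2 - 1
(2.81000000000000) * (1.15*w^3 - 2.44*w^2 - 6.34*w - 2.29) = 3.2315*w^3 - 6.8564*w^2 - 17.8154*w - 6.4349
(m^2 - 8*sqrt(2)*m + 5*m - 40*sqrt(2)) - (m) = m^2 - 8*sqrt(2)*m + 4*m - 40*sqrt(2)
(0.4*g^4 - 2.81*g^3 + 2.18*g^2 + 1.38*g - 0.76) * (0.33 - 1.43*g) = -0.572*g^5 + 4.1503*g^4 - 4.0447*g^3 - 1.254*g^2 + 1.5422*g - 0.2508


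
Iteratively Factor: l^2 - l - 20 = (l + 4)*(l - 5)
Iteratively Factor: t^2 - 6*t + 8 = (t - 4)*(t - 2)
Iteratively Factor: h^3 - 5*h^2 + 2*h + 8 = (h + 1)*(h^2 - 6*h + 8) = (h - 2)*(h + 1)*(h - 4)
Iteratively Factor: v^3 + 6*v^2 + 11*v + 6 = (v + 2)*(v^2 + 4*v + 3) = (v + 1)*(v + 2)*(v + 3)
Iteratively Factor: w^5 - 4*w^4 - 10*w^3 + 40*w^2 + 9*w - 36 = (w - 1)*(w^4 - 3*w^3 - 13*w^2 + 27*w + 36) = (w - 3)*(w - 1)*(w^3 - 13*w - 12) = (w - 4)*(w - 3)*(w - 1)*(w^2 + 4*w + 3) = (w - 4)*(w - 3)*(w - 1)*(w + 1)*(w + 3)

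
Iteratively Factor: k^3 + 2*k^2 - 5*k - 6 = (k - 2)*(k^2 + 4*k + 3) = (k - 2)*(k + 3)*(k + 1)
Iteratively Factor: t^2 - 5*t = (t)*(t - 5)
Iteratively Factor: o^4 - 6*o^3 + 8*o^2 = (o - 2)*(o^3 - 4*o^2) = o*(o - 2)*(o^2 - 4*o) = o*(o - 4)*(o - 2)*(o)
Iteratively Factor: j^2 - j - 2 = (j - 2)*(j + 1)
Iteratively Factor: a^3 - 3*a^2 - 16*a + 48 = (a + 4)*(a^2 - 7*a + 12) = (a - 4)*(a + 4)*(a - 3)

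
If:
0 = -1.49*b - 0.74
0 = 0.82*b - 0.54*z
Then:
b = -0.50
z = -0.75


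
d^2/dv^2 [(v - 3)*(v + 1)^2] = 6*v - 2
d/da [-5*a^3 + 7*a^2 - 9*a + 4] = -15*a^2 + 14*a - 9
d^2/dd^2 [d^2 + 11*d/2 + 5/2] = 2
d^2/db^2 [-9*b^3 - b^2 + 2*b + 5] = -54*b - 2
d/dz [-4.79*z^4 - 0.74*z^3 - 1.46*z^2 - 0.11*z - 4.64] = -19.16*z^3 - 2.22*z^2 - 2.92*z - 0.11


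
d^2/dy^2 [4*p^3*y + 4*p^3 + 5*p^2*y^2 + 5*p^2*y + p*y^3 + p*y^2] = 2*p*(5*p + 3*y + 1)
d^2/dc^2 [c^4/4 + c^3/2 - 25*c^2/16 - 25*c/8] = 3*c^2 + 3*c - 25/8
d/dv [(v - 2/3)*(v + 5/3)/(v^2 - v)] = 2*(-9*v^2 + 10*v - 5)/(9*v^2*(v^2 - 2*v + 1))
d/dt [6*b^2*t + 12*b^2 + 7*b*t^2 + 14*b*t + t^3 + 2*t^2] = 6*b^2 + 14*b*t + 14*b + 3*t^2 + 4*t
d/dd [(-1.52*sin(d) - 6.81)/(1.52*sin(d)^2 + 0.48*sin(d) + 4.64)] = (2.3104*sin(d)^2 + 20.7024*sin(d) - 3.784)*cos(d)/(2.3104*sin(d)^4 + 1.4592*sin(d)^3 + 14.336*sin(d)^2 + 4.4544*sin(d) + 21.5296)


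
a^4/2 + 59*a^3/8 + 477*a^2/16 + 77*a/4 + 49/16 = (a/2 + 1/4)*(a + 1/4)*(a + 7)^2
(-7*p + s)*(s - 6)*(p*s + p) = -7*p^2*s^2 + 35*p^2*s + 42*p^2 + p*s^3 - 5*p*s^2 - 6*p*s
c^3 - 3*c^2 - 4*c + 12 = (c - 3)*(c - 2)*(c + 2)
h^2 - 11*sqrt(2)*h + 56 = (h - 7*sqrt(2))*(h - 4*sqrt(2))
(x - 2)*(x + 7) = x^2 + 5*x - 14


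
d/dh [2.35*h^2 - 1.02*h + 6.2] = 4.7*h - 1.02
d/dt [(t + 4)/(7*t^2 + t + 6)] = (7*t^2 + t - (t + 4)*(14*t + 1) + 6)/(7*t^2 + t + 6)^2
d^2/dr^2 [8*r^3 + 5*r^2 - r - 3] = 48*r + 10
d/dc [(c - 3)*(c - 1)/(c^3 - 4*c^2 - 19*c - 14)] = (-c^4 + 8*c^3 - 44*c^2 - 4*c + 113)/(c^6 - 8*c^5 - 22*c^4 + 124*c^3 + 473*c^2 + 532*c + 196)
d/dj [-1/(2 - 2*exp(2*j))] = -1/(4*sinh(j)^2)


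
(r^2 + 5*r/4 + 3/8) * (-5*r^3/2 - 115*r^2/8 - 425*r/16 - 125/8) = -5*r^5/2 - 35*r^4/2 - 1455*r^3/32 - 1735*r^2/32 - 3775*r/128 - 375/64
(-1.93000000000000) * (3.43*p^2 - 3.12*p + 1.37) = -6.6199*p^2 + 6.0216*p - 2.6441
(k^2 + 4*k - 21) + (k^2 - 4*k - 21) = 2*k^2 - 42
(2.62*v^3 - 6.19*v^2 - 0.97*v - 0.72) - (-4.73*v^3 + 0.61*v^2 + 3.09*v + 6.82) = 7.35*v^3 - 6.8*v^2 - 4.06*v - 7.54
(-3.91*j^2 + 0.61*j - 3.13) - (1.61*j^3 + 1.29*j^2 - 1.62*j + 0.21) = -1.61*j^3 - 5.2*j^2 + 2.23*j - 3.34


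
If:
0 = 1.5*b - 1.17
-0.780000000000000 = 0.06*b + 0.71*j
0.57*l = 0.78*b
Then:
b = 0.78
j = -1.16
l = 1.07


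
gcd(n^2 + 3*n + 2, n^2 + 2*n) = n + 2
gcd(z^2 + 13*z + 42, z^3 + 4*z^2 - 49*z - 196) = z + 7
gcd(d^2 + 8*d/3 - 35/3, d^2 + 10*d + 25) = d + 5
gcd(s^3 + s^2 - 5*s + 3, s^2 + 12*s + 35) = 1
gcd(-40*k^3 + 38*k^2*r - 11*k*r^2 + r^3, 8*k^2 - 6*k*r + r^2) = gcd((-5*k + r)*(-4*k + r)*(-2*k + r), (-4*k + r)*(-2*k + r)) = 8*k^2 - 6*k*r + r^2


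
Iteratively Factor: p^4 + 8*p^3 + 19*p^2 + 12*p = (p + 3)*(p^3 + 5*p^2 + 4*p) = (p + 3)*(p + 4)*(p^2 + p) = p*(p + 3)*(p + 4)*(p + 1)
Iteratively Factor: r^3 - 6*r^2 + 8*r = (r - 4)*(r^2 - 2*r) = r*(r - 4)*(r - 2)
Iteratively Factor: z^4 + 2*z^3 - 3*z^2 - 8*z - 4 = (z + 1)*(z^3 + z^2 - 4*z - 4) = (z - 2)*(z + 1)*(z^2 + 3*z + 2) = (z - 2)*(z + 1)*(z + 2)*(z + 1)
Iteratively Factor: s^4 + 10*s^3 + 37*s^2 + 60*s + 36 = (s + 2)*(s^3 + 8*s^2 + 21*s + 18) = (s + 2)^2*(s^2 + 6*s + 9) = (s + 2)^2*(s + 3)*(s + 3)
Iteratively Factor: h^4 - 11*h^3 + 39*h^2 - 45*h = (h - 3)*(h^3 - 8*h^2 + 15*h) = (h - 5)*(h - 3)*(h^2 - 3*h) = h*(h - 5)*(h - 3)*(h - 3)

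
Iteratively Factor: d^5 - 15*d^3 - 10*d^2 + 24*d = (d + 2)*(d^4 - 2*d^3 - 11*d^2 + 12*d) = (d - 4)*(d + 2)*(d^3 + 2*d^2 - 3*d) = (d - 4)*(d + 2)*(d + 3)*(d^2 - d) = d*(d - 4)*(d + 2)*(d + 3)*(d - 1)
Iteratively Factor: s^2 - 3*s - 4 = (s + 1)*(s - 4)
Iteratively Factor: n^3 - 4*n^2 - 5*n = (n - 5)*(n^2 + n) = n*(n - 5)*(n + 1)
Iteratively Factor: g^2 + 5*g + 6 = (g + 2)*(g + 3)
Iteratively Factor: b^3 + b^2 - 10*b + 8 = (b - 2)*(b^2 + 3*b - 4) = (b - 2)*(b + 4)*(b - 1)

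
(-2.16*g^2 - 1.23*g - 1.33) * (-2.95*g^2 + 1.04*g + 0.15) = 6.372*g^4 + 1.3821*g^3 + 2.3203*g^2 - 1.5677*g - 0.1995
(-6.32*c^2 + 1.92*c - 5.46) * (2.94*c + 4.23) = -18.5808*c^3 - 21.0888*c^2 - 7.9308*c - 23.0958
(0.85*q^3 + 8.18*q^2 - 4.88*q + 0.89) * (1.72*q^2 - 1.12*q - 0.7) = 1.462*q^5 + 13.1176*q^4 - 18.1502*q^3 + 1.2704*q^2 + 2.4192*q - 0.623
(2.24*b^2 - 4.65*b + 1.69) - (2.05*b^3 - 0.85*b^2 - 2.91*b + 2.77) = -2.05*b^3 + 3.09*b^2 - 1.74*b - 1.08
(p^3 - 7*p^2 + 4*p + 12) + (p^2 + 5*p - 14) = p^3 - 6*p^2 + 9*p - 2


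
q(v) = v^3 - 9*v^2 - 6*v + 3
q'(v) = 3*v^2 - 18*v - 6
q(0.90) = -8.96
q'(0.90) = -19.77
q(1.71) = -28.58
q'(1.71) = -28.01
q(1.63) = -26.36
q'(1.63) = -27.37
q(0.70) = -5.27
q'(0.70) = -17.13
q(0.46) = -1.57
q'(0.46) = -13.65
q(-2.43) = -49.91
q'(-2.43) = 55.45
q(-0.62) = 3.02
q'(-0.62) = 6.31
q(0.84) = -7.80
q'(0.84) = -19.00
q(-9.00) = -1401.00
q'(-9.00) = 399.00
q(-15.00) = -5307.00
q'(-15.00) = 939.00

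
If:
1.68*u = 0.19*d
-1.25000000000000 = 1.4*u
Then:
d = -7.89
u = -0.89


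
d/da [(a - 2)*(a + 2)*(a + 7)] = 3*a^2 + 14*a - 4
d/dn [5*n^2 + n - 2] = 10*n + 1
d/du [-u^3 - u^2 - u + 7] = -3*u^2 - 2*u - 1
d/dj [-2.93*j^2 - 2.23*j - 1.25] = -5.86*j - 2.23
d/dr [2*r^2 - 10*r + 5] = 4*r - 10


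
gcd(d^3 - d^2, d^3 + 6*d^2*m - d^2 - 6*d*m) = d^2 - d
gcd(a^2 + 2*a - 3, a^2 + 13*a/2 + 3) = 1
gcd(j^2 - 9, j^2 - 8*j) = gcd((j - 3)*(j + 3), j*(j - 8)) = 1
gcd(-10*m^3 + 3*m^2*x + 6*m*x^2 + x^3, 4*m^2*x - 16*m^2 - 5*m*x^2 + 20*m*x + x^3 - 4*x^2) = -m + x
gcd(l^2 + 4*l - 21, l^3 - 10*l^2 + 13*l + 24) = l - 3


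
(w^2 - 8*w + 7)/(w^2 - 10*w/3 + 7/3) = 3*(w - 7)/(3*w - 7)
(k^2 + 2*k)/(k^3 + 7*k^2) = (k + 2)/(k*(k + 7))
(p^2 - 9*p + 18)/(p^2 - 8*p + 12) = (p - 3)/(p - 2)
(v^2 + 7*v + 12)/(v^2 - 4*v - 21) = (v + 4)/(v - 7)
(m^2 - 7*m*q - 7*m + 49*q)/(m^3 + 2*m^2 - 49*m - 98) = (m - 7*q)/(m^2 + 9*m + 14)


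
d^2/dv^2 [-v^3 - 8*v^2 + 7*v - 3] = -6*v - 16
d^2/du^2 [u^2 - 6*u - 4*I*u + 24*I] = 2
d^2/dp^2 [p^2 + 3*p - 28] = 2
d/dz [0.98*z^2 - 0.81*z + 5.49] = 1.96*z - 0.81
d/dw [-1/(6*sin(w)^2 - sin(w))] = (12/tan(w) - cos(w)/sin(w)^2)/(6*sin(w) - 1)^2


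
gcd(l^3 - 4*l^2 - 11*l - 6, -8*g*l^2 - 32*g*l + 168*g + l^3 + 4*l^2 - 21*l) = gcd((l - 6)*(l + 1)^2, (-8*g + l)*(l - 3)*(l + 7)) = 1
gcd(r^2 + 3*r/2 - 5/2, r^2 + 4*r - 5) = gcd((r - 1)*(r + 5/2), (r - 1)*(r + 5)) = r - 1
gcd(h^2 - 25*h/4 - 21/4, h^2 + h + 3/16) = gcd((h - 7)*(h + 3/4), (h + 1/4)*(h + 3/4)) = h + 3/4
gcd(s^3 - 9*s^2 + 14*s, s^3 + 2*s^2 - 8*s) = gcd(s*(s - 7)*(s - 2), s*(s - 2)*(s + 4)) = s^2 - 2*s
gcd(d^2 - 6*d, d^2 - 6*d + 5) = 1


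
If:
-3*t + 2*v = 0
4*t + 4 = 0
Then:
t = -1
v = -3/2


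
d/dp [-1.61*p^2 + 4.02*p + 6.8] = 4.02 - 3.22*p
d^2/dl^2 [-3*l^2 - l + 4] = -6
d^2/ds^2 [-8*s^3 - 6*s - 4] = -48*s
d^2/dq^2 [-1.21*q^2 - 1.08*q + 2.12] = -2.42000000000000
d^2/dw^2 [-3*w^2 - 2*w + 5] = -6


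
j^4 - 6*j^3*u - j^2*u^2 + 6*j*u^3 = j*(j - 6*u)*(j - u)*(j + u)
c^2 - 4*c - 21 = (c - 7)*(c + 3)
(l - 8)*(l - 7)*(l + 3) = l^3 - 12*l^2 + 11*l + 168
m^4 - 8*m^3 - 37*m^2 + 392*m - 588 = (m - 7)*(m - 6)*(m - 2)*(m + 7)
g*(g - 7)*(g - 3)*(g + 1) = g^4 - 9*g^3 + 11*g^2 + 21*g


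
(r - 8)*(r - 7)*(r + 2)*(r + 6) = r^4 - 7*r^3 - 52*r^2 + 268*r + 672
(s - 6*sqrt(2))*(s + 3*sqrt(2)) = s^2 - 3*sqrt(2)*s - 36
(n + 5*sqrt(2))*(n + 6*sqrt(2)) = n^2 + 11*sqrt(2)*n + 60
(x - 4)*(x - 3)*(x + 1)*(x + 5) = x^4 - x^3 - 25*x^2 + 37*x + 60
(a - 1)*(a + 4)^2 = a^3 + 7*a^2 + 8*a - 16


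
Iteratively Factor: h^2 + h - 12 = (h + 4)*(h - 3)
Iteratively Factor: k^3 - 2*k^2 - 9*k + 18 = (k - 2)*(k^2 - 9) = (k - 2)*(k + 3)*(k - 3)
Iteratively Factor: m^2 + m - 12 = (m + 4)*(m - 3)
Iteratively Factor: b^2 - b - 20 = (b - 5)*(b + 4)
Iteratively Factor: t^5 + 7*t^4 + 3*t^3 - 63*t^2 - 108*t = (t + 3)*(t^4 + 4*t^3 - 9*t^2 - 36*t) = (t + 3)^2*(t^3 + t^2 - 12*t) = (t - 3)*(t + 3)^2*(t^2 + 4*t) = t*(t - 3)*(t + 3)^2*(t + 4)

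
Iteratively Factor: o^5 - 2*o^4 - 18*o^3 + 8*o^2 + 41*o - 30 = (o + 3)*(o^4 - 5*o^3 - 3*o^2 + 17*o - 10) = (o - 5)*(o + 3)*(o^3 - 3*o + 2) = (o - 5)*(o - 1)*(o + 3)*(o^2 + o - 2) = (o - 5)*(o - 1)*(o + 2)*(o + 3)*(o - 1)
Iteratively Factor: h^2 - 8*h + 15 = (h - 5)*(h - 3)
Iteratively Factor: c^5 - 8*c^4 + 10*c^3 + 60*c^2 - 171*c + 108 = (c - 1)*(c^4 - 7*c^3 + 3*c^2 + 63*c - 108) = (c - 3)*(c - 1)*(c^3 - 4*c^2 - 9*c + 36) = (c - 3)*(c - 1)*(c + 3)*(c^2 - 7*c + 12) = (c - 3)^2*(c - 1)*(c + 3)*(c - 4)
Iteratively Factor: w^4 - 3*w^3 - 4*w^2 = (w - 4)*(w^3 + w^2) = (w - 4)*(w + 1)*(w^2) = w*(w - 4)*(w + 1)*(w)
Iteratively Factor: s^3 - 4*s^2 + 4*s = (s)*(s^2 - 4*s + 4) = s*(s - 2)*(s - 2)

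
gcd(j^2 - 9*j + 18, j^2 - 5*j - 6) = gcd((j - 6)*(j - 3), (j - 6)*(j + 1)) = j - 6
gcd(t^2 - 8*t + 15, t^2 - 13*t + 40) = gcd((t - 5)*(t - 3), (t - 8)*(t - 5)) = t - 5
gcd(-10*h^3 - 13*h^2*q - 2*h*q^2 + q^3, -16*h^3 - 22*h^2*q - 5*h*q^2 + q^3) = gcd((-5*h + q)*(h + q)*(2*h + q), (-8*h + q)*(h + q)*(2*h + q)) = 2*h^2 + 3*h*q + q^2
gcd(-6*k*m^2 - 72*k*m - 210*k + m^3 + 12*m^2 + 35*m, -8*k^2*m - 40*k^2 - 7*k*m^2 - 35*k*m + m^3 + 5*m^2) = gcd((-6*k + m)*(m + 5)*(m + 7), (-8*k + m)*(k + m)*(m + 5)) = m + 5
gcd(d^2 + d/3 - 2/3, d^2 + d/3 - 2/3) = d^2 + d/3 - 2/3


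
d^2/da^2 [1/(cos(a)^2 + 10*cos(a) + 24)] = (-8*sin(a)^4 + 12*sin(a)^2 + 555*cos(a) - 15*cos(3*a) + 300)/(2*(cos(a) + 4)^3*(cos(a) + 6)^3)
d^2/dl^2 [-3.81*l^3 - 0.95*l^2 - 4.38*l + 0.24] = -22.86*l - 1.9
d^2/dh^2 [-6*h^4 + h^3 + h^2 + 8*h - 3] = -72*h^2 + 6*h + 2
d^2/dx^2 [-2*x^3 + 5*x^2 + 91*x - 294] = 10 - 12*x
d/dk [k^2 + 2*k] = 2*k + 2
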